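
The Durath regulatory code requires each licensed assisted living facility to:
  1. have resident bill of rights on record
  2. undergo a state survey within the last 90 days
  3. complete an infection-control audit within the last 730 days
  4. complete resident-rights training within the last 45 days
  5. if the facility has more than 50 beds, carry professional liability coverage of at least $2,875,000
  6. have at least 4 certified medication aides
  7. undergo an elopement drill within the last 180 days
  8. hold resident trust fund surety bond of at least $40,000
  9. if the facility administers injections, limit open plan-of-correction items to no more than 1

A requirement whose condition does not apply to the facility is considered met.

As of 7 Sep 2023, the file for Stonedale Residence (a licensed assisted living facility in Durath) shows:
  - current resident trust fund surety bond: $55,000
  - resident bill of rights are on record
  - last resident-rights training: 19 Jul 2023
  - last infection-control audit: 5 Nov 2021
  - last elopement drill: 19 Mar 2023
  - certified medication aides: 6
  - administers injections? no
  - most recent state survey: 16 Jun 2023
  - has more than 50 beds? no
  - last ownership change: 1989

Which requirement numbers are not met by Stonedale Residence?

1. resident bill of rights present → met
2. state survey 83 days ago vs limit 90 → met
3. infection-control audit 671 days ago vs limit 730 → met
4. resident-rights training 50 days ago vs limit 45 → not met
5. condition 'has more than 50 beds' does not hold → requirement n/a → met
6. certified medication aides 6 ≥ 4 → met
7. elopement drill 172 days ago vs limit 180 → met
8. resident trust fund surety bond $55,000 ≥ $40,000 → met
9. condition 'administers injections' does not hold → requirement n/a → met
Not met: 4

4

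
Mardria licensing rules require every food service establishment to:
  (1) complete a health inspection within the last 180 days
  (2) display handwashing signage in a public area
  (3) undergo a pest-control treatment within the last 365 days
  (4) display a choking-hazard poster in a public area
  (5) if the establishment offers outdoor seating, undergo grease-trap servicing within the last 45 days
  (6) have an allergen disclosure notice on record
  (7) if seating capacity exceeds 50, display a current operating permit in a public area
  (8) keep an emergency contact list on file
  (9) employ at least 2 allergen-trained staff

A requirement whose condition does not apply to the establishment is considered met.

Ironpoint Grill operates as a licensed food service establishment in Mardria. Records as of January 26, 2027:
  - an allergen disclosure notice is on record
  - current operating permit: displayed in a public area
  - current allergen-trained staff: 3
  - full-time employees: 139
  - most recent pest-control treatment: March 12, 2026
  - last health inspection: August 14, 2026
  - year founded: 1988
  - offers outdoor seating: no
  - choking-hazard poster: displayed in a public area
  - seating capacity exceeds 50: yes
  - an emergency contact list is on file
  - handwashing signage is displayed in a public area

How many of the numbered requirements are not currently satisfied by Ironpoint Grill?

1. health inspection 165 days ago vs limit 180 → met
2. handwashing signage present → met
3. pest-control treatment 320 days ago vs limit 365 → met
4. choking-hazard poster present → met
5. condition 'offers outdoor seating' does not hold → requirement n/a → met
6. allergen disclosure notice present → met
7. condition 'seating capacity exceeds 50' holds; current operating permit present → met
8. emergency contact list present → met
9. allergen-trained staff 3 ≥ 2 → met
Not met: 0 of 9

0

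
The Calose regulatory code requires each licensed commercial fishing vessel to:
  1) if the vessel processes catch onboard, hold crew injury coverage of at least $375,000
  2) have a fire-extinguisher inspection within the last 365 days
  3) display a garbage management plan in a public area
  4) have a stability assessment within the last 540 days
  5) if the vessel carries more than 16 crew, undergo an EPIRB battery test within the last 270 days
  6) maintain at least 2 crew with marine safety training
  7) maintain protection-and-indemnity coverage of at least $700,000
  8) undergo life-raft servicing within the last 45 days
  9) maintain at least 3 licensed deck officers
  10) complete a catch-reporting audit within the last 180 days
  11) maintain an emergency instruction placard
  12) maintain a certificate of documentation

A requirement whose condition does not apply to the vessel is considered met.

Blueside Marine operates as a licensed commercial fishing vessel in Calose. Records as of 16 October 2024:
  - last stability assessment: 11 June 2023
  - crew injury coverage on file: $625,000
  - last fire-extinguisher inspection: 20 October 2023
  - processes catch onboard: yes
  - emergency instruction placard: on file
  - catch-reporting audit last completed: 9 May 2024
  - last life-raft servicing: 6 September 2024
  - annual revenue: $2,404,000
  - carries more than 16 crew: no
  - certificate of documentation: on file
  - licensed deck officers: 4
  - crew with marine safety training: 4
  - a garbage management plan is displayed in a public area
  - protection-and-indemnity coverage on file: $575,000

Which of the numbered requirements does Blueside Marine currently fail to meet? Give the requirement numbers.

1. condition 'processes catch onboard' holds; crew injury coverage $625,000 ≥ $375,000 → met
2. fire-extinguisher inspection 362 days ago vs limit 365 → met
3. garbage management plan present → met
4. stability assessment 493 days ago vs limit 540 → met
5. condition 'carries more than 16 crew' does not hold → requirement n/a → met
6. crew with marine safety training 4 ≥ 2 → met
7. protection-and-indemnity coverage $575,000 < $700,000 → not met
8. life-raft servicing 40 days ago vs limit 45 → met
9. licensed deck officers 4 ≥ 3 → met
10. catch-reporting audit 160 days ago vs limit 180 → met
11. emergency instruction placard present → met
12. certificate of documentation present → met
Not met: 7

7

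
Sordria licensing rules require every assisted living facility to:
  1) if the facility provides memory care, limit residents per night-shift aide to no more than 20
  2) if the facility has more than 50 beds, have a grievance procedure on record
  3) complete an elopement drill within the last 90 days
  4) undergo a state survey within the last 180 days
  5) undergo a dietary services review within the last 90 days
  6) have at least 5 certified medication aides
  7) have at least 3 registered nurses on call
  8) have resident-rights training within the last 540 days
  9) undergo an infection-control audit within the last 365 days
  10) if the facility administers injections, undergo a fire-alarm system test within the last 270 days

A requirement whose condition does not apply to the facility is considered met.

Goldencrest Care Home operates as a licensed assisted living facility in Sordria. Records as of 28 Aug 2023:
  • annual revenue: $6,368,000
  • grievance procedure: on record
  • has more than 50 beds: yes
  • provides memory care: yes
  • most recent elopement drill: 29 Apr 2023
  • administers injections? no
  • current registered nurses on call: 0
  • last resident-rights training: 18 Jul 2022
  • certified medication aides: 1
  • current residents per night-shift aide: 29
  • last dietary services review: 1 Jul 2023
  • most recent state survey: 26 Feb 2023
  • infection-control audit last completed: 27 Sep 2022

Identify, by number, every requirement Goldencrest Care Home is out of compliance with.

1, 3, 4, 6, 7

1. condition 'provides memory care' holds; residents per night-shift aide 29 > 20 → not met
2. condition 'has more than 50 beds' holds; grievance procedure present → met
3. elopement drill 121 days ago vs limit 90 → not met
4. state survey 183 days ago vs limit 180 → not met
5. dietary services review 58 days ago vs limit 90 → met
6. certified medication aides 1 < 5 → not met
7. registered nurses on call 0 < 3 → not met
8. resident-rights training 406 days ago vs limit 540 → met
9. infection-control audit 335 days ago vs limit 365 → met
10. condition 'administers injections' does not hold → requirement n/a → met
Not met: 1, 3, 4, 6, 7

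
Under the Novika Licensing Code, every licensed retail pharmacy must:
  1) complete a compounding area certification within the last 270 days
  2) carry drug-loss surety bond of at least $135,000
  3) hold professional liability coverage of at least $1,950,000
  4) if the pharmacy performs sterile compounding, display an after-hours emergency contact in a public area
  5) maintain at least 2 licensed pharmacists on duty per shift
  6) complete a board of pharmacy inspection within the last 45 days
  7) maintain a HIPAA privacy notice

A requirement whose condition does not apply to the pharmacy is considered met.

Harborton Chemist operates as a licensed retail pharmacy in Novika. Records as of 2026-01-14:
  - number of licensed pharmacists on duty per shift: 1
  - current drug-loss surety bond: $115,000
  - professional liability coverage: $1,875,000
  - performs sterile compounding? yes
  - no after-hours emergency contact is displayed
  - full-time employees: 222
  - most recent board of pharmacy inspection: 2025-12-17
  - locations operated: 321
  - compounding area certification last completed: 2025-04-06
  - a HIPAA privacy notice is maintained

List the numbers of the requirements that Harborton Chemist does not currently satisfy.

1, 2, 3, 4, 5

1. compounding area certification 283 days ago vs limit 270 → not met
2. drug-loss surety bond $115,000 < $135,000 → not met
3. professional liability coverage $1,875,000 < $1,950,000 → not met
4. condition 'performs sterile compounding' holds; after-hours emergency contact absent → not met
5. licensed pharmacists on duty per shift 1 < 2 → not met
6. board of pharmacy inspection 28 days ago vs limit 45 → met
7. HIPAA privacy notice present → met
Not met: 1, 2, 3, 4, 5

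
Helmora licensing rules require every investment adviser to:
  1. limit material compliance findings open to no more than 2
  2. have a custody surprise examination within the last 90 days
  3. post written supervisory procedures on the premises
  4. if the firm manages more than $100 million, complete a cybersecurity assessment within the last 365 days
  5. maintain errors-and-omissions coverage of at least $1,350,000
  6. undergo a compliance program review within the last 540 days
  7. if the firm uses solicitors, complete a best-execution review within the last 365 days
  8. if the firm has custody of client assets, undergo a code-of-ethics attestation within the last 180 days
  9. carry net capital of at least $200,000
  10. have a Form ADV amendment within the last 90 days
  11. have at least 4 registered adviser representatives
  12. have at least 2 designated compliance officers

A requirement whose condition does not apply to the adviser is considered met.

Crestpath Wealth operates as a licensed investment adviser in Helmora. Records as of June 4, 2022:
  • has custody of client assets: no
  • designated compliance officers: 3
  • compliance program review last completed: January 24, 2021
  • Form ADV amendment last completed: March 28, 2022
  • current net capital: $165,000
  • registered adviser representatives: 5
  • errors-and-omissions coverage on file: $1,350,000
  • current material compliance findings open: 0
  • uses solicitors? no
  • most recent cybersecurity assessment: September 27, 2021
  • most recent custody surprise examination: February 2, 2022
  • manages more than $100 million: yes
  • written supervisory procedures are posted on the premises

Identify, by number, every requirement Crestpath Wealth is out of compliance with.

1. material compliance findings open 0 ≤ 2 → met
2. custody surprise examination 122 days ago vs limit 90 → not met
3. written supervisory procedures present → met
4. condition 'manages more than $100 million' holds; cybersecurity assessment 250 days ago vs limit 365 → met
5. errors-and-omissions coverage $1,350,000 ≥ $1,350,000 → met
6. compliance program review 496 days ago vs limit 540 → met
7. condition 'uses solicitors' does not hold → requirement n/a → met
8. condition 'has custody of client assets' does not hold → requirement n/a → met
9. net capital $165,000 < $200,000 → not met
10. Form ADV amendment 68 days ago vs limit 90 → met
11. registered adviser representatives 5 ≥ 4 → met
12. designated compliance officers 3 ≥ 2 → met
Not met: 2, 9

2, 9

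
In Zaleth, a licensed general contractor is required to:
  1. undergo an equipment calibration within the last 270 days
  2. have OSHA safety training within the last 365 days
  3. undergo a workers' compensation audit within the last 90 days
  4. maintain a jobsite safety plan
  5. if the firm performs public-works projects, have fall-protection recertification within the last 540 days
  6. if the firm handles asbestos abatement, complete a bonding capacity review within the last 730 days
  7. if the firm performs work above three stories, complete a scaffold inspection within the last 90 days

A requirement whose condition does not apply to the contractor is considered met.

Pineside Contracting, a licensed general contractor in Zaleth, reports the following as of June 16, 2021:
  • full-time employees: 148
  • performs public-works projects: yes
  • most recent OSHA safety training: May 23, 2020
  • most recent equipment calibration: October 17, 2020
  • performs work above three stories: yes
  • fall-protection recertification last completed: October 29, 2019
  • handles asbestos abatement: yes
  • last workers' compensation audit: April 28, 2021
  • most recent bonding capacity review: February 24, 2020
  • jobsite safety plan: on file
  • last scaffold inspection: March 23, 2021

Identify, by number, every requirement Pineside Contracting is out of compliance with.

1. equipment calibration 242 days ago vs limit 270 → met
2. OSHA safety training 389 days ago vs limit 365 → not met
3. workers' compensation audit 49 days ago vs limit 90 → met
4. jobsite safety plan present → met
5. condition 'performs public-works projects' holds; fall-protection recertification 596 days ago vs limit 540 → not met
6. condition 'handles asbestos abatement' holds; bonding capacity review 478 days ago vs limit 730 → met
7. condition 'performs work above three stories' holds; scaffold inspection 85 days ago vs limit 90 → met
Not met: 2, 5

2, 5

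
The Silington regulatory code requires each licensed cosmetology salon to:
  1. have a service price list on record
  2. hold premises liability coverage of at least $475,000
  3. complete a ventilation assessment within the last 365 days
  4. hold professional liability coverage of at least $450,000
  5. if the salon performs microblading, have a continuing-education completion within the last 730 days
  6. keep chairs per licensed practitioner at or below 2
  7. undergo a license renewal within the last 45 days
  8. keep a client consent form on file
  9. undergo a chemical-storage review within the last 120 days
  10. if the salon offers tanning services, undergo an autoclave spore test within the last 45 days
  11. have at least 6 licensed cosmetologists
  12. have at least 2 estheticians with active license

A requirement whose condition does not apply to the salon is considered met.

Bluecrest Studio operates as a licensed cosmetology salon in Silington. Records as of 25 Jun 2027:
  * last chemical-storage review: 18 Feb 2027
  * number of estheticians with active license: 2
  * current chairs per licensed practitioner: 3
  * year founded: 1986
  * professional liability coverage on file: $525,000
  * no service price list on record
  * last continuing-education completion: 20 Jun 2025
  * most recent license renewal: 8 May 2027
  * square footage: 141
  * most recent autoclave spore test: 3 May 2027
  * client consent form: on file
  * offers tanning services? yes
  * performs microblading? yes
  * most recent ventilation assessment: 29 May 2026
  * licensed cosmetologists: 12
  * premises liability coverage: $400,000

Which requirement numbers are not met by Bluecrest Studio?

1, 2, 3, 5, 6, 7, 9, 10

1. service price list absent → not met
2. premises liability coverage $400,000 < $475,000 → not met
3. ventilation assessment 392 days ago vs limit 365 → not met
4. professional liability coverage $525,000 ≥ $450,000 → met
5. condition 'performs microblading' holds; continuing-education completion 735 days ago vs limit 730 → not met
6. chairs per licensed practitioner 3 > 2 → not met
7. license renewal 48 days ago vs limit 45 → not met
8. client consent form present → met
9. chemical-storage review 127 days ago vs limit 120 → not met
10. condition 'offers tanning services' holds; autoclave spore test 53 days ago vs limit 45 → not met
11. licensed cosmetologists 12 ≥ 6 → met
12. estheticians with active license 2 ≥ 2 → met
Not met: 1, 2, 3, 5, 6, 7, 9, 10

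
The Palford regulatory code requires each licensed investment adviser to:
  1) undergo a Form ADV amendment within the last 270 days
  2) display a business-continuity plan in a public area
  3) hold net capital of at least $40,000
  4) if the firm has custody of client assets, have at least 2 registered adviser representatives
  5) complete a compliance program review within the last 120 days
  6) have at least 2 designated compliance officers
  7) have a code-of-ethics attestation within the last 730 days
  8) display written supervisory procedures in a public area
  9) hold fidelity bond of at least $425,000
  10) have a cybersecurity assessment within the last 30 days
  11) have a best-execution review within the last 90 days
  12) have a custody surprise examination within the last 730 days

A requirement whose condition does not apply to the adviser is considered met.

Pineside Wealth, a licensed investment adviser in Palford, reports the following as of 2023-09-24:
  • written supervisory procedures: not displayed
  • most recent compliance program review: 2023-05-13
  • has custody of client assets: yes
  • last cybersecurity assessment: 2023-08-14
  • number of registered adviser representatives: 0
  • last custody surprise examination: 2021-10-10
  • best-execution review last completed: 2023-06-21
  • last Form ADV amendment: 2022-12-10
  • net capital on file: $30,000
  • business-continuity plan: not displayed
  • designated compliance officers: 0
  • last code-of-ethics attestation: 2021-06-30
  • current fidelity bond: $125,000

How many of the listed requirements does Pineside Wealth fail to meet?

11

1. Form ADV amendment 288 days ago vs limit 270 → not met
2. business-continuity plan absent → not met
3. net capital $30,000 < $40,000 → not met
4. condition 'has custody of client assets' holds; registered adviser representatives 0 < 2 → not met
5. compliance program review 134 days ago vs limit 120 → not met
6. designated compliance officers 0 < 2 → not met
7. code-of-ethics attestation 816 days ago vs limit 730 → not met
8. written supervisory procedures absent → not met
9. fidelity bond $125,000 < $425,000 → not met
10. cybersecurity assessment 41 days ago vs limit 30 → not met
11. best-execution review 95 days ago vs limit 90 → not met
12. custody surprise examination 714 days ago vs limit 730 → met
Not met: 11 of 12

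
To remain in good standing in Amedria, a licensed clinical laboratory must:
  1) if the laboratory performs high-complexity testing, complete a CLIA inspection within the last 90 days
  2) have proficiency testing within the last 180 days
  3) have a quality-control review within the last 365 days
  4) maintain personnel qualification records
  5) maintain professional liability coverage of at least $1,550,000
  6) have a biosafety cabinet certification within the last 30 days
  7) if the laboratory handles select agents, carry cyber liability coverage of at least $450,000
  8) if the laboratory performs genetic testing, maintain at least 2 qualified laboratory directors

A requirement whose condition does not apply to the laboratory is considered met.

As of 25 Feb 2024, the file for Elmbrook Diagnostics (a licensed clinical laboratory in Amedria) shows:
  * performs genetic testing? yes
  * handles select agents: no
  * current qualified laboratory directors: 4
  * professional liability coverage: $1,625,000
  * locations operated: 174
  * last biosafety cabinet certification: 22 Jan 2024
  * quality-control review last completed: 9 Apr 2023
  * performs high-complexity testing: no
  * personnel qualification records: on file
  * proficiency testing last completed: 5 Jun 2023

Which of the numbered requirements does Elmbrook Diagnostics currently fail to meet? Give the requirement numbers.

2, 6

1. condition 'performs high-complexity testing' does not hold → requirement n/a → met
2. proficiency testing 265 days ago vs limit 180 → not met
3. quality-control review 322 days ago vs limit 365 → met
4. personnel qualification records present → met
5. professional liability coverage $1,625,000 ≥ $1,550,000 → met
6. biosafety cabinet certification 34 days ago vs limit 30 → not met
7. condition 'handles select agents' does not hold → requirement n/a → met
8. condition 'performs genetic testing' holds; qualified laboratory directors 4 ≥ 2 → met
Not met: 2, 6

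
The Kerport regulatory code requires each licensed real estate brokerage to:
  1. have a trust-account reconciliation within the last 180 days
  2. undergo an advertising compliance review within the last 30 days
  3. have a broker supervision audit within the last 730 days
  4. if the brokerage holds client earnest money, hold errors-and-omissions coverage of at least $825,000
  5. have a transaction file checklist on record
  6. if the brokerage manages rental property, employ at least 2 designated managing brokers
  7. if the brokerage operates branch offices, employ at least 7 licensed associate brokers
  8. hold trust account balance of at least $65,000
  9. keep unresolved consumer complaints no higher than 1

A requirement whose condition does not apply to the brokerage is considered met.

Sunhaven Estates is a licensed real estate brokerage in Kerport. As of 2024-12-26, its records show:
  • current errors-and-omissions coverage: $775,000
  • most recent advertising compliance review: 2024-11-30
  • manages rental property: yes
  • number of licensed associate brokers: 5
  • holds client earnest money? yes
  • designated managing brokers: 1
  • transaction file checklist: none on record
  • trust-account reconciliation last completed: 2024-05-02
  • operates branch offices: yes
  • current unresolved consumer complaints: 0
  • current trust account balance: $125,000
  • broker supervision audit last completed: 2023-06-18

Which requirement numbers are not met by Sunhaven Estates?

1, 4, 5, 6, 7

1. trust-account reconciliation 238 days ago vs limit 180 → not met
2. advertising compliance review 26 days ago vs limit 30 → met
3. broker supervision audit 557 days ago vs limit 730 → met
4. condition 'holds client earnest money' holds; errors-and-omissions coverage $775,000 < $825,000 → not met
5. transaction file checklist absent → not met
6. condition 'manages rental property' holds; designated managing brokers 1 < 2 → not met
7. condition 'operates branch offices' holds; licensed associate brokers 5 < 7 → not met
8. trust account balance $125,000 ≥ $65,000 → met
9. unresolved consumer complaints 0 ≤ 1 → met
Not met: 1, 4, 5, 6, 7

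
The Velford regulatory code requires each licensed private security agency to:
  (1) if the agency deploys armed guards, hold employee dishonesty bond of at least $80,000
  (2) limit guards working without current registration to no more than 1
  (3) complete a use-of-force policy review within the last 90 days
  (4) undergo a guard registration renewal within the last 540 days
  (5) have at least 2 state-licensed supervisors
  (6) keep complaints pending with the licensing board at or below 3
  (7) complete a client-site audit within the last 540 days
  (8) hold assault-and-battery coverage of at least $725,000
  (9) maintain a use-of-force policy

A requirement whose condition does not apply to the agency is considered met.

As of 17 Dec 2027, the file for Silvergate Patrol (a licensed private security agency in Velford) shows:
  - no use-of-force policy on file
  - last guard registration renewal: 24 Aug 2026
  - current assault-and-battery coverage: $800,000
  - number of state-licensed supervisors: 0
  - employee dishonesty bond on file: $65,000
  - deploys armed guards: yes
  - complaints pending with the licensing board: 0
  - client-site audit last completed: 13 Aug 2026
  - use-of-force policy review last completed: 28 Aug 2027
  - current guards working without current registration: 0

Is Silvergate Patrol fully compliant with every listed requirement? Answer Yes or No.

1. condition 'deploys armed guards' holds; employee dishonesty bond $65,000 < $80,000 → not met
2. guards working without current registration 0 ≤ 1 → met
3. use-of-force policy review 111 days ago vs limit 90 → not met
4. guard registration renewal 480 days ago vs limit 540 → met
5. state-licensed supervisors 0 < 2 → not met
6. complaints pending with the licensing board 0 ≤ 3 → met
7. client-site audit 491 days ago vs limit 540 → met
8. assault-and-battery coverage $800,000 ≥ $725,000 → met
9. use-of-force policy absent → not met
Not met: 1, 3, 5, 9

No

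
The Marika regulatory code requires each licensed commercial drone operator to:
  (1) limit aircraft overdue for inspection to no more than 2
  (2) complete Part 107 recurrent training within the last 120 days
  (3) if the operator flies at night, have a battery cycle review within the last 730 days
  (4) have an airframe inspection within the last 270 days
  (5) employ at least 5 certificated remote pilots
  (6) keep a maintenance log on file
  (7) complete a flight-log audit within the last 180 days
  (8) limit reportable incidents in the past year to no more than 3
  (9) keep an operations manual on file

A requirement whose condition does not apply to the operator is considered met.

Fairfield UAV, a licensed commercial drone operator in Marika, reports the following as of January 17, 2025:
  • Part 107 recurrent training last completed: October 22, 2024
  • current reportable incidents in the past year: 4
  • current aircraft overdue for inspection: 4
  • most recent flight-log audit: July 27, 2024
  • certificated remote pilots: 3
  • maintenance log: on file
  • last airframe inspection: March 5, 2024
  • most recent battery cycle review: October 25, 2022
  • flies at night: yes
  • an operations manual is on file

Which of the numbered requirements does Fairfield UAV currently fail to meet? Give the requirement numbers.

1. aircraft overdue for inspection 4 > 2 → not met
2. Part 107 recurrent training 87 days ago vs limit 120 → met
3. condition 'flies at night' holds; battery cycle review 815 days ago vs limit 730 → not met
4. airframe inspection 318 days ago vs limit 270 → not met
5. certificated remote pilots 3 < 5 → not met
6. maintenance log present → met
7. flight-log audit 174 days ago vs limit 180 → met
8. reportable incidents in the past year 4 > 3 → not met
9. operations manual present → met
Not met: 1, 3, 4, 5, 8

1, 3, 4, 5, 8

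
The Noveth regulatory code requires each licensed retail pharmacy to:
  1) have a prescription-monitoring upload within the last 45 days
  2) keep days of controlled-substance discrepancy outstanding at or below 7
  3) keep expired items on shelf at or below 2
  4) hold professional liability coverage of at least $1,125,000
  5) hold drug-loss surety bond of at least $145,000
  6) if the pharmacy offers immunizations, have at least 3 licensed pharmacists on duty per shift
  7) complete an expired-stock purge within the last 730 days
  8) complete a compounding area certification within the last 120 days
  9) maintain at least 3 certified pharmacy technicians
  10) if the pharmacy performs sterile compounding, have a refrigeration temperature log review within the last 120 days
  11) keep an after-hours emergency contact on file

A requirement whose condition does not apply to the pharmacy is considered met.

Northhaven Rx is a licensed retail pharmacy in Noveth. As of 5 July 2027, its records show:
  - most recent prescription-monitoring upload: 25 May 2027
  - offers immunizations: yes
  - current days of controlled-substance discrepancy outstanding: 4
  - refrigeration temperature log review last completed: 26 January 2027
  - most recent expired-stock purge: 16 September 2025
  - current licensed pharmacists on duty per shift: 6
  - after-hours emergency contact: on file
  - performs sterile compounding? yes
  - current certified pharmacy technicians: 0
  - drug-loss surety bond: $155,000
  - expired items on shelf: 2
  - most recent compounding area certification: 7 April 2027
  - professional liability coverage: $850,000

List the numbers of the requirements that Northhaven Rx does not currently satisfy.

4, 9, 10

1. prescription-monitoring upload 41 days ago vs limit 45 → met
2. days of controlled-substance discrepancy outstanding 4 ≤ 7 → met
3. expired items on shelf 2 ≤ 2 → met
4. professional liability coverage $850,000 < $1,125,000 → not met
5. drug-loss surety bond $155,000 ≥ $145,000 → met
6. condition 'offers immunizations' holds; licensed pharmacists on duty per shift 6 ≥ 3 → met
7. expired-stock purge 657 days ago vs limit 730 → met
8. compounding area certification 89 days ago vs limit 120 → met
9. certified pharmacy technicians 0 < 3 → not met
10. condition 'performs sterile compounding' holds; refrigeration temperature log review 160 days ago vs limit 120 → not met
11. after-hours emergency contact present → met
Not met: 4, 9, 10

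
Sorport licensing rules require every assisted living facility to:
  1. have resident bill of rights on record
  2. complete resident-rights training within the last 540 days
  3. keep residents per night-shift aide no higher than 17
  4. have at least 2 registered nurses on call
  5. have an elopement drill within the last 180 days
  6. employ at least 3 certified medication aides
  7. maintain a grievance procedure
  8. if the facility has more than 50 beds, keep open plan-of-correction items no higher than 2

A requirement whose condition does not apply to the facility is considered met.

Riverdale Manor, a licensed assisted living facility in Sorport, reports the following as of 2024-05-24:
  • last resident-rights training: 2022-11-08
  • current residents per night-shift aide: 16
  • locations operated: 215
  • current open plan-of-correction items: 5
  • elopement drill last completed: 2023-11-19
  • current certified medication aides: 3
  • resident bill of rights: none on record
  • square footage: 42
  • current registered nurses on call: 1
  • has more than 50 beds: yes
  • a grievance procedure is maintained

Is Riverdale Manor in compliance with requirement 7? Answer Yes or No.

7. grievance procedure present → met

Yes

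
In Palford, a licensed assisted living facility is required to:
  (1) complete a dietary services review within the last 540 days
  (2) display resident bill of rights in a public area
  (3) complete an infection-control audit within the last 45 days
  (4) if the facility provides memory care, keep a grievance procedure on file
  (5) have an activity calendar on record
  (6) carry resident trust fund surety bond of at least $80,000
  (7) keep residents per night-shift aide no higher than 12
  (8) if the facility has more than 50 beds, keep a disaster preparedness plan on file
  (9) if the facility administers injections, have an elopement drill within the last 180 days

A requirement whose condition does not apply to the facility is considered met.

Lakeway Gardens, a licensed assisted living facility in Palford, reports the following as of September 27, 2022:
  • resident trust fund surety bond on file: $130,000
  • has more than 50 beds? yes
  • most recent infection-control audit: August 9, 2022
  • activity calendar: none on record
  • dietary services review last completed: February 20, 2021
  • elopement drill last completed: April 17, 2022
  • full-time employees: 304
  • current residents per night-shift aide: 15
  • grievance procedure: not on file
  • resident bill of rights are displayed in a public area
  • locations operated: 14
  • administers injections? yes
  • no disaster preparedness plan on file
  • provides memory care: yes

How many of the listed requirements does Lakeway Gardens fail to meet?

1. dietary services review 584 days ago vs limit 540 → not met
2. resident bill of rights present → met
3. infection-control audit 49 days ago vs limit 45 → not met
4. condition 'provides memory care' holds; grievance procedure absent → not met
5. activity calendar absent → not met
6. resident trust fund surety bond $130,000 ≥ $80,000 → met
7. residents per night-shift aide 15 > 12 → not met
8. condition 'has more than 50 beds' holds; disaster preparedness plan absent → not met
9. condition 'administers injections' holds; elopement drill 163 days ago vs limit 180 → met
Not met: 6 of 9

6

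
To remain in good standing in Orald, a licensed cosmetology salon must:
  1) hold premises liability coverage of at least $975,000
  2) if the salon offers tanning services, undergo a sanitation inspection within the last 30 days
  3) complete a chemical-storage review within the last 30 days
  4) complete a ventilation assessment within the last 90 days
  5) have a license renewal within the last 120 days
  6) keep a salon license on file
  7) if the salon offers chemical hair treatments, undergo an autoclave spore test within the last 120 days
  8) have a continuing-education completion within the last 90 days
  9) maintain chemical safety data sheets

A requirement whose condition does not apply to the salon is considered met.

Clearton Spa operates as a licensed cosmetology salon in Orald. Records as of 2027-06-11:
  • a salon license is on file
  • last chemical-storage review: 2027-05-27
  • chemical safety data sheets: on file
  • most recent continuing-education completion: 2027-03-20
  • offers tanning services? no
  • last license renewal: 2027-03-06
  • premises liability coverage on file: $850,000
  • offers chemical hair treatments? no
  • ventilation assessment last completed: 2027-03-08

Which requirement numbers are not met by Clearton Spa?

1. premises liability coverage $850,000 < $975,000 → not met
2. condition 'offers tanning services' does not hold → requirement n/a → met
3. chemical-storage review 15 days ago vs limit 30 → met
4. ventilation assessment 95 days ago vs limit 90 → not met
5. license renewal 97 days ago vs limit 120 → met
6. salon license present → met
7. condition 'offers chemical hair treatments' does not hold → requirement n/a → met
8. continuing-education completion 83 days ago vs limit 90 → met
9. chemical safety data sheets present → met
Not met: 1, 4

1, 4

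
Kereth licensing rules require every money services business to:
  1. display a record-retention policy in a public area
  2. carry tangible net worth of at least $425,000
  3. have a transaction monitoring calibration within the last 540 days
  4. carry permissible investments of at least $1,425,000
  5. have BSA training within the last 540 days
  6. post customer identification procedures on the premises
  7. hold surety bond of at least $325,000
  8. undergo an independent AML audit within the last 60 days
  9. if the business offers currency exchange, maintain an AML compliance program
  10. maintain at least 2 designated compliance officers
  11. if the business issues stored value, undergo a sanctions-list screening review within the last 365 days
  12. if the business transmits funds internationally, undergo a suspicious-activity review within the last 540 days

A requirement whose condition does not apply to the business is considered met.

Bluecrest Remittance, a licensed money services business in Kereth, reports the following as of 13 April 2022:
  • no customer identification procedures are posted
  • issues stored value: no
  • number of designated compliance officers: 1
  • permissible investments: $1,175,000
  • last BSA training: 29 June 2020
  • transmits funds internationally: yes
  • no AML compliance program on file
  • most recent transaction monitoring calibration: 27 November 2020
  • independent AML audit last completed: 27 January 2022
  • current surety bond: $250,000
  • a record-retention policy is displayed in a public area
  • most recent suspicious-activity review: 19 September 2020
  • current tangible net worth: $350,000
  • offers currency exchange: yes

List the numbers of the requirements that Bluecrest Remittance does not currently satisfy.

2, 4, 5, 6, 7, 8, 9, 10, 12

1. record-retention policy present → met
2. tangible net worth $350,000 < $425,000 → not met
3. transaction monitoring calibration 502 days ago vs limit 540 → met
4. permissible investments $1,175,000 < $1,425,000 → not met
5. BSA training 653 days ago vs limit 540 → not met
6. customer identification procedures absent → not met
7. surety bond $250,000 < $325,000 → not met
8. independent AML audit 76 days ago vs limit 60 → not met
9. condition 'offers currency exchange' holds; AML compliance program absent → not met
10. designated compliance officers 1 < 2 → not met
11. condition 'issues stored value' does not hold → requirement n/a → met
12. condition 'transmits funds internationally' holds; suspicious-activity review 571 days ago vs limit 540 → not met
Not met: 2, 4, 5, 6, 7, 8, 9, 10, 12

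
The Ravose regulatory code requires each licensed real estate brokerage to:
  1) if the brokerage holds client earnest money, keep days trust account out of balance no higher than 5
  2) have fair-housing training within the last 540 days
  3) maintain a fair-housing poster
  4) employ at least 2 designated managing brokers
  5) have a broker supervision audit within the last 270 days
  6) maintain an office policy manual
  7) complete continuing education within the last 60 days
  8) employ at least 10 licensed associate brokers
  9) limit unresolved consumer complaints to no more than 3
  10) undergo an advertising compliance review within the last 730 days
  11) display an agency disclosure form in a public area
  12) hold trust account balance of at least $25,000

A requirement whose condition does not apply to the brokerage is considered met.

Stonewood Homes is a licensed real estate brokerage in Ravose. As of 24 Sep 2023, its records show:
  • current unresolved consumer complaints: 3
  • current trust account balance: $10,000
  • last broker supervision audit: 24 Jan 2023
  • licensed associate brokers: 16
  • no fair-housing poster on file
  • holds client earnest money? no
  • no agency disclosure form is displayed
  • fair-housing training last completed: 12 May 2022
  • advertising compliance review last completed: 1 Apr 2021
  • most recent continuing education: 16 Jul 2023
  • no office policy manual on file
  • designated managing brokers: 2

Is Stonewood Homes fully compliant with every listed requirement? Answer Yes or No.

No

1. condition 'holds client earnest money' does not hold → requirement n/a → met
2. fair-housing training 500 days ago vs limit 540 → met
3. fair-housing poster absent → not met
4. designated managing brokers 2 ≥ 2 → met
5. broker supervision audit 243 days ago vs limit 270 → met
6. office policy manual absent → not met
7. continuing education 70 days ago vs limit 60 → not met
8. licensed associate brokers 16 ≥ 10 → met
9. unresolved consumer complaints 3 ≤ 3 → met
10. advertising compliance review 906 days ago vs limit 730 → not met
11. agency disclosure form absent → not met
12. trust account balance $10,000 < $25,000 → not met
Not met: 3, 6, 7, 10, 11, 12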